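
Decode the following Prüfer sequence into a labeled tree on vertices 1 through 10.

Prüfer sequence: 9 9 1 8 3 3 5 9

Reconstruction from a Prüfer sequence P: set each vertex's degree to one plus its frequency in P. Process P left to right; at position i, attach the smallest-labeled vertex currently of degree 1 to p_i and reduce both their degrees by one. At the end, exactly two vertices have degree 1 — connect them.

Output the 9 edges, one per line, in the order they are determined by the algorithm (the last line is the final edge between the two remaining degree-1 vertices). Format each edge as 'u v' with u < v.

Answer: 2 9
4 9
1 6
1 8
3 7
3 8
3 5
5 9
9 10

Derivation:
Initial degrees: {1:2, 2:1, 3:3, 4:1, 5:2, 6:1, 7:1, 8:2, 9:4, 10:1}
Step 1: smallest deg-1 vertex = 2, p_1 = 9. Add edge {2,9}. Now deg[2]=0, deg[9]=3.
Step 2: smallest deg-1 vertex = 4, p_2 = 9. Add edge {4,9}. Now deg[4]=0, deg[9]=2.
Step 3: smallest deg-1 vertex = 6, p_3 = 1. Add edge {1,6}. Now deg[6]=0, deg[1]=1.
Step 4: smallest deg-1 vertex = 1, p_4 = 8. Add edge {1,8}. Now deg[1]=0, deg[8]=1.
Step 5: smallest deg-1 vertex = 7, p_5 = 3. Add edge {3,7}. Now deg[7]=0, deg[3]=2.
Step 6: smallest deg-1 vertex = 8, p_6 = 3. Add edge {3,8}. Now deg[8]=0, deg[3]=1.
Step 7: smallest deg-1 vertex = 3, p_7 = 5. Add edge {3,5}. Now deg[3]=0, deg[5]=1.
Step 8: smallest deg-1 vertex = 5, p_8 = 9. Add edge {5,9}. Now deg[5]=0, deg[9]=1.
Final: two remaining deg-1 vertices are 9, 10. Add edge {9,10}.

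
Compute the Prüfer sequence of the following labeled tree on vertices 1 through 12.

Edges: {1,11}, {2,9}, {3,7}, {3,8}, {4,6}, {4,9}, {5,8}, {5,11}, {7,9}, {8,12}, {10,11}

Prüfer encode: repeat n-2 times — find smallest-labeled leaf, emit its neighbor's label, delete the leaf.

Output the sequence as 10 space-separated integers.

Step 1: leaves = {1,2,6,10,12}. Remove smallest leaf 1, emit neighbor 11.
Step 2: leaves = {2,6,10,12}. Remove smallest leaf 2, emit neighbor 9.
Step 3: leaves = {6,10,12}. Remove smallest leaf 6, emit neighbor 4.
Step 4: leaves = {4,10,12}. Remove smallest leaf 4, emit neighbor 9.
Step 5: leaves = {9,10,12}. Remove smallest leaf 9, emit neighbor 7.
Step 6: leaves = {7,10,12}. Remove smallest leaf 7, emit neighbor 3.
Step 7: leaves = {3,10,12}. Remove smallest leaf 3, emit neighbor 8.
Step 8: leaves = {10,12}. Remove smallest leaf 10, emit neighbor 11.
Step 9: leaves = {11,12}. Remove smallest leaf 11, emit neighbor 5.
Step 10: leaves = {5,12}. Remove smallest leaf 5, emit neighbor 8.
Done: 2 vertices remain (8, 12). Sequence = [11 9 4 9 7 3 8 11 5 8]

Answer: 11 9 4 9 7 3 8 11 5 8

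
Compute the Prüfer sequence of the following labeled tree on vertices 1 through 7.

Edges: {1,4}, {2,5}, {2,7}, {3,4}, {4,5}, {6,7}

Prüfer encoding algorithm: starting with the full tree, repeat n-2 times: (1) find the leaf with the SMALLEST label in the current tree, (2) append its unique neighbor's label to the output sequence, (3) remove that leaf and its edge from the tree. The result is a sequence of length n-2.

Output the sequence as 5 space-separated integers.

Answer: 4 4 5 2 7

Derivation:
Step 1: leaves = {1,3,6}. Remove smallest leaf 1, emit neighbor 4.
Step 2: leaves = {3,6}. Remove smallest leaf 3, emit neighbor 4.
Step 3: leaves = {4,6}. Remove smallest leaf 4, emit neighbor 5.
Step 4: leaves = {5,6}. Remove smallest leaf 5, emit neighbor 2.
Step 5: leaves = {2,6}. Remove smallest leaf 2, emit neighbor 7.
Done: 2 vertices remain (6, 7). Sequence = [4 4 5 2 7]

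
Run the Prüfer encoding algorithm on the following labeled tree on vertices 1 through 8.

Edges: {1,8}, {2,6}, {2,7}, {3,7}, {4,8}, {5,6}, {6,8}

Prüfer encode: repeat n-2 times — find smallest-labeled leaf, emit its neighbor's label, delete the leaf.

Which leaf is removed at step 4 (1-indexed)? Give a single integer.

Step 1: current leaves = {1,3,4,5}. Remove leaf 1 (neighbor: 8).
Step 2: current leaves = {3,4,5}. Remove leaf 3 (neighbor: 7).
Step 3: current leaves = {4,5,7}. Remove leaf 4 (neighbor: 8).
Step 4: current leaves = {5,7,8}. Remove leaf 5 (neighbor: 6).

Answer: 5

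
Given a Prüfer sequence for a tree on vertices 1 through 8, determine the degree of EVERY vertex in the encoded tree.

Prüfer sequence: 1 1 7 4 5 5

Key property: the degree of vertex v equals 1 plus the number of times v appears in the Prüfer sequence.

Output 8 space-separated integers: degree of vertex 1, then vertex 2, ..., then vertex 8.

p_1 = 1: count[1] becomes 1
p_2 = 1: count[1] becomes 2
p_3 = 7: count[7] becomes 1
p_4 = 4: count[4] becomes 1
p_5 = 5: count[5] becomes 1
p_6 = 5: count[5] becomes 2
Degrees (1 + count): deg[1]=1+2=3, deg[2]=1+0=1, deg[3]=1+0=1, deg[4]=1+1=2, deg[5]=1+2=3, deg[6]=1+0=1, deg[7]=1+1=2, deg[8]=1+0=1

Answer: 3 1 1 2 3 1 2 1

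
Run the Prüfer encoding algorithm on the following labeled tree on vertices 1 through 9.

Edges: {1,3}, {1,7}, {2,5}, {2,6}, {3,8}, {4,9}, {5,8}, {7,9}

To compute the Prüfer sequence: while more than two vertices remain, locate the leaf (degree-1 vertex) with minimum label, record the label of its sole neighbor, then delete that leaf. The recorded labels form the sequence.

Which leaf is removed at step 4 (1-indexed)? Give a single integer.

Answer: 5

Derivation:
Step 1: current leaves = {4,6}. Remove leaf 4 (neighbor: 9).
Step 2: current leaves = {6,9}. Remove leaf 6 (neighbor: 2).
Step 3: current leaves = {2,9}. Remove leaf 2 (neighbor: 5).
Step 4: current leaves = {5,9}. Remove leaf 5 (neighbor: 8).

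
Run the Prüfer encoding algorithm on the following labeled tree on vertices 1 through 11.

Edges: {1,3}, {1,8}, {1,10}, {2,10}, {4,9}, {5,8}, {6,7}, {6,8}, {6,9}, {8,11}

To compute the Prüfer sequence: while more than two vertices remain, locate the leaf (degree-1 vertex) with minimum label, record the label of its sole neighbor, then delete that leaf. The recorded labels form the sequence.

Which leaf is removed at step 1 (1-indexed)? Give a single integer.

Step 1: current leaves = {2,3,4,5,7,11}. Remove leaf 2 (neighbor: 10).

Answer: 2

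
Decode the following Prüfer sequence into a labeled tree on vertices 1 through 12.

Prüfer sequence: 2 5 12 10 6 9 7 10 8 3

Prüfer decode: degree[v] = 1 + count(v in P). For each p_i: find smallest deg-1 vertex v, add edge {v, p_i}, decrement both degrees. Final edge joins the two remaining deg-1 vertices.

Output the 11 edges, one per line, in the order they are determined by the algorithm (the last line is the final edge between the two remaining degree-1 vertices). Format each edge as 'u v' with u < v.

Answer: 1 2
2 5
4 12
5 10
6 11
6 9
7 9
7 10
8 10
3 8
3 12

Derivation:
Initial degrees: {1:1, 2:2, 3:2, 4:1, 5:2, 6:2, 7:2, 8:2, 9:2, 10:3, 11:1, 12:2}
Step 1: smallest deg-1 vertex = 1, p_1 = 2. Add edge {1,2}. Now deg[1]=0, deg[2]=1.
Step 2: smallest deg-1 vertex = 2, p_2 = 5. Add edge {2,5}. Now deg[2]=0, deg[5]=1.
Step 3: smallest deg-1 vertex = 4, p_3 = 12. Add edge {4,12}. Now deg[4]=0, deg[12]=1.
Step 4: smallest deg-1 vertex = 5, p_4 = 10. Add edge {5,10}. Now deg[5]=0, deg[10]=2.
Step 5: smallest deg-1 vertex = 11, p_5 = 6. Add edge {6,11}. Now deg[11]=0, deg[6]=1.
Step 6: smallest deg-1 vertex = 6, p_6 = 9. Add edge {6,9}. Now deg[6]=0, deg[9]=1.
Step 7: smallest deg-1 vertex = 9, p_7 = 7. Add edge {7,9}. Now deg[9]=0, deg[7]=1.
Step 8: smallest deg-1 vertex = 7, p_8 = 10. Add edge {7,10}. Now deg[7]=0, deg[10]=1.
Step 9: smallest deg-1 vertex = 10, p_9 = 8. Add edge {8,10}. Now deg[10]=0, deg[8]=1.
Step 10: smallest deg-1 vertex = 8, p_10 = 3. Add edge {3,8}. Now deg[8]=0, deg[3]=1.
Final: two remaining deg-1 vertices are 3, 12. Add edge {3,12}.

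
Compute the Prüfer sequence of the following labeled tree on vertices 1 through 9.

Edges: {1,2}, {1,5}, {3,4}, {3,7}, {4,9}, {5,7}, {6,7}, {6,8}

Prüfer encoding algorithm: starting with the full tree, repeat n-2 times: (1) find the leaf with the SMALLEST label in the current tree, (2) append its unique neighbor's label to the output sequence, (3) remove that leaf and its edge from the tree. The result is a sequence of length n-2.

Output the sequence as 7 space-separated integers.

Answer: 1 5 7 6 7 3 4

Derivation:
Step 1: leaves = {2,8,9}. Remove smallest leaf 2, emit neighbor 1.
Step 2: leaves = {1,8,9}. Remove smallest leaf 1, emit neighbor 5.
Step 3: leaves = {5,8,9}. Remove smallest leaf 5, emit neighbor 7.
Step 4: leaves = {8,9}. Remove smallest leaf 8, emit neighbor 6.
Step 5: leaves = {6,9}. Remove smallest leaf 6, emit neighbor 7.
Step 6: leaves = {7,9}. Remove smallest leaf 7, emit neighbor 3.
Step 7: leaves = {3,9}. Remove smallest leaf 3, emit neighbor 4.
Done: 2 vertices remain (4, 9). Sequence = [1 5 7 6 7 3 4]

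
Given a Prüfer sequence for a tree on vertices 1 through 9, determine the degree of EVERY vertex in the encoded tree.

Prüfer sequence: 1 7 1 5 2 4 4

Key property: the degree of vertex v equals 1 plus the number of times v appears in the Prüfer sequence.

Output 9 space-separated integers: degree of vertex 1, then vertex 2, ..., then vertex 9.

Answer: 3 2 1 3 2 1 2 1 1

Derivation:
p_1 = 1: count[1] becomes 1
p_2 = 7: count[7] becomes 1
p_3 = 1: count[1] becomes 2
p_4 = 5: count[5] becomes 1
p_5 = 2: count[2] becomes 1
p_6 = 4: count[4] becomes 1
p_7 = 4: count[4] becomes 2
Degrees (1 + count): deg[1]=1+2=3, deg[2]=1+1=2, deg[3]=1+0=1, deg[4]=1+2=3, deg[5]=1+1=2, deg[6]=1+0=1, deg[7]=1+1=2, deg[8]=1+0=1, deg[9]=1+0=1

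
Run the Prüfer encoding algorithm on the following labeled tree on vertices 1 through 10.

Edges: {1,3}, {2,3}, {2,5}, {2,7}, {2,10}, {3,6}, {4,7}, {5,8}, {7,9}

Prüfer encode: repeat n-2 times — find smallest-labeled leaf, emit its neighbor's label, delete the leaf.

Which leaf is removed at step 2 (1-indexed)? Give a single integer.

Step 1: current leaves = {1,4,6,8,9,10}. Remove leaf 1 (neighbor: 3).
Step 2: current leaves = {4,6,8,9,10}. Remove leaf 4 (neighbor: 7).

Answer: 4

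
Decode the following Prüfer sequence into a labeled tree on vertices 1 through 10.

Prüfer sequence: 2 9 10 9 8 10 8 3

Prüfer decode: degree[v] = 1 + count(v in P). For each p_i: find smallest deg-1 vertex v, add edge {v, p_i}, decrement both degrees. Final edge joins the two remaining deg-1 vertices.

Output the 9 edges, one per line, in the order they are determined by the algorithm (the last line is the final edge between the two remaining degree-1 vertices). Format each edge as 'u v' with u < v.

Initial degrees: {1:1, 2:2, 3:2, 4:1, 5:1, 6:1, 7:1, 8:3, 9:3, 10:3}
Step 1: smallest deg-1 vertex = 1, p_1 = 2. Add edge {1,2}. Now deg[1]=0, deg[2]=1.
Step 2: smallest deg-1 vertex = 2, p_2 = 9. Add edge {2,9}. Now deg[2]=0, deg[9]=2.
Step 3: smallest deg-1 vertex = 4, p_3 = 10. Add edge {4,10}. Now deg[4]=0, deg[10]=2.
Step 4: smallest deg-1 vertex = 5, p_4 = 9. Add edge {5,9}. Now deg[5]=0, deg[9]=1.
Step 5: smallest deg-1 vertex = 6, p_5 = 8. Add edge {6,8}. Now deg[6]=0, deg[8]=2.
Step 6: smallest deg-1 vertex = 7, p_6 = 10. Add edge {7,10}. Now deg[7]=0, deg[10]=1.
Step 7: smallest deg-1 vertex = 9, p_7 = 8. Add edge {8,9}. Now deg[9]=0, deg[8]=1.
Step 8: smallest deg-1 vertex = 8, p_8 = 3. Add edge {3,8}. Now deg[8]=0, deg[3]=1.
Final: two remaining deg-1 vertices are 3, 10. Add edge {3,10}.

Answer: 1 2
2 9
4 10
5 9
6 8
7 10
8 9
3 8
3 10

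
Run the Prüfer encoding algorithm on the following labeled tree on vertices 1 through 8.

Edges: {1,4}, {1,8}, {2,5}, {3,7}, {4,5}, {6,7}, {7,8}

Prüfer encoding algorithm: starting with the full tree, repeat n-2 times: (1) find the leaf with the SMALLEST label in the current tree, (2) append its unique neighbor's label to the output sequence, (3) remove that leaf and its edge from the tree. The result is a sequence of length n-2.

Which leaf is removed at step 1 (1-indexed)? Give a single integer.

Answer: 2

Derivation:
Step 1: current leaves = {2,3,6}. Remove leaf 2 (neighbor: 5).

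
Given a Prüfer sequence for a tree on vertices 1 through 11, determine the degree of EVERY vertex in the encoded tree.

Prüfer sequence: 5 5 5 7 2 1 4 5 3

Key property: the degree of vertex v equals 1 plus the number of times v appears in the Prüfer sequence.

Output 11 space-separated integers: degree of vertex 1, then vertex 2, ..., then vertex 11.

Answer: 2 2 2 2 5 1 2 1 1 1 1

Derivation:
p_1 = 5: count[5] becomes 1
p_2 = 5: count[5] becomes 2
p_3 = 5: count[5] becomes 3
p_4 = 7: count[7] becomes 1
p_5 = 2: count[2] becomes 1
p_6 = 1: count[1] becomes 1
p_7 = 4: count[4] becomes 1
p_8 = 5: count[5] becomes 4
p_9 = 3: count[3] becomes 1
Degrees (1 + count): deg[1]=1+1=2, deg[2]=1+1=2, deg[3]=1+1=2, deg[4]=1+1=2, deg[5]=1+4=5, deg[6]=1+0=1, deg[7]=1+1=2, deg[8]=1+0=1, deg[9]=1+0=1, deg[10]=1+0=1, deg[11]=1+0=1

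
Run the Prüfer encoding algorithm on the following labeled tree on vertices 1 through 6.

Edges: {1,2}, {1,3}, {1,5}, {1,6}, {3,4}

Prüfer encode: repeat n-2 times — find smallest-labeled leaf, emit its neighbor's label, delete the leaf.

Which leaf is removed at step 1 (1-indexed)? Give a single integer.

Step 1: current leaves = {2,4,5,6}. Remove leaf 2 (neighbor: 1).

Answer: 2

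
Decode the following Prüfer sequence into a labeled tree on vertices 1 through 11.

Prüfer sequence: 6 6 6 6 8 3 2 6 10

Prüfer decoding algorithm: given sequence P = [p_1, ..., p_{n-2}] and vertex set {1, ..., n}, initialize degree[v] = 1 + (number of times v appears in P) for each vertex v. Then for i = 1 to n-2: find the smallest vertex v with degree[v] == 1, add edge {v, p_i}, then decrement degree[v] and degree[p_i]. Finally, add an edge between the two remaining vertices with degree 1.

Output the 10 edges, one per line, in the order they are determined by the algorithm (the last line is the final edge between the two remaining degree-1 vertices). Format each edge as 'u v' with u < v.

Answer: 1 6
4 6
5 6
6 7
8 9
3 8
2 3
2 6
6 10
10 11

Derivation:
Initial degrees: {1:1, 2:2, 3:2, 4:1, 5:1, 6:6, 7:1, 8:2, 9:1, 10:2, 11:1}
Step 1: smallest deg-1 vertex = 1, p_1 = 6. Add edge {1,6}. Now deg[1]=0, deg[6]=5.
Step 2: smallest deg-1 vertex = 4, p_2 = 6. Add edge {4,6}. Now deg[4]=0, deg[6]=4.
Step 3: smallest deg-1 vertex = 5, p_3 = 6. Add edge {5,6}. Now deg[5]=0, deg[6]=3.
Step 4: smallest deg-1 vertex = 7, p_4 = 6. Add edge {6,7}. Now deg[7]=0, deg[6]=2.
Step 5: smallest deg-1 vertex = 9, p_5 = 8. Add edge {8,9}. Now deg[9]=0, deg[8]=1.
Step 6: smallest deg-1 vertex = 8, p_6 = 3. Add edge {3,8}. Now deg[8]=0, deg[3]=1.
Step 7: smallest deg-1 vertex = 3, p_7 = 2. Add edge {2,3}. Now deg[3]=0, deg[2]=1.
Step 8: smallest deg-1 vertex = 2, p_8 = 6. Add edge {2,6}. Now deg[2]=0, deg[6]=1.
Step 9: smallest deg-1 vertex = 6, p_9 = 10. Add edge {6,10}. Now deg[6]=0, deg[10]=1.
Final: two remaining deg-1 vertices are 10, 11. Add edge {10,11}.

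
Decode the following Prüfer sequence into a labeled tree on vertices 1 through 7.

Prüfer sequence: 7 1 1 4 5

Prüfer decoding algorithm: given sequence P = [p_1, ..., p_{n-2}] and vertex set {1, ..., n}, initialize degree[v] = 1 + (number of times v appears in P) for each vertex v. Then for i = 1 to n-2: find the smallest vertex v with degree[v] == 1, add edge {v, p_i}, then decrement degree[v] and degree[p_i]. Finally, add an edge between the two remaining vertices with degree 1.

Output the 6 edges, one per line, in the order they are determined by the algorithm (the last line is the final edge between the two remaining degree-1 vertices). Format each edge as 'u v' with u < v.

Answer: 2 7
1 3
1 6
1 4
4 5
5 7

Derivation:
Initial degrees: {1:3, 2:1, 3:1, 4:2, 5:2, 6:1, 7:2}
Step 1: smallest deg-1 vertex = 2, p_1 = 7. Add edge {2,7}. Now deg[2]=0, deg[7]=1.
Step 2: smallest deg-1 vertex = 3, p_2 = 1. Add edge {1,3}. Now deg[3]=0, deg[1]=2.
Step 3: smallest deg-1 vertex = 6, p_3 = 1. Add edge {1,6}. Now deg[6]=0, deg[1]=1.
Step 4: smallest deg-1 vertex = 1, p_4 = 4. Add edge {1,4}. Now deg[1]=0, deg[4]=1.
Step 5: smallest deg-1 vertex = 4, p_5 = 5. Add edge {4,5}. Now deg[4]=0, deg[5]=1.
Final: two remaining deg-1 vertices are 5, 7. Add edge {5,7}.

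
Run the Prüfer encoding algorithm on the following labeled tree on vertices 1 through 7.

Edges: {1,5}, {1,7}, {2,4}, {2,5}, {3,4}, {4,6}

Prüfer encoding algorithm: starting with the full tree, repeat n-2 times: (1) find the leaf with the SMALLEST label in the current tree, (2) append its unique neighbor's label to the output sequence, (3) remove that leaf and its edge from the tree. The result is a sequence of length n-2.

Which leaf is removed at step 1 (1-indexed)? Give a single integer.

Answer: 3

Derivation:
Step 1: current leaves = {3,6,7}. Remove leaf 3 (neighbor: 4).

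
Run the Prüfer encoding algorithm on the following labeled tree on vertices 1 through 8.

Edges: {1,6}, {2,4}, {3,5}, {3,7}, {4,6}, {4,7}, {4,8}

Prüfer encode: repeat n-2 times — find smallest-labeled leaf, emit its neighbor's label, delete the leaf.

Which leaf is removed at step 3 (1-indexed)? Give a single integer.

Answer: 5

Derivation:
Step 1: current leaves = {1,2,5,8}. Remove leaf 1 (neighbor: 6).
Step 2: current leaves = {2,5,6,8}. Remove leaf 2 (neighbor: 4).
Step 3: current leaves = {5,6,8}. Remove leaf 5 (neighbor: 3).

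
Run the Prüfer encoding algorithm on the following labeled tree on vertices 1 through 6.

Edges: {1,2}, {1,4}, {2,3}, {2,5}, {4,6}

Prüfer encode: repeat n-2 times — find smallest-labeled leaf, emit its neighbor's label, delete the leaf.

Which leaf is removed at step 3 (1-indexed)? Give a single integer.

Answer: 2

Derivation:
Step 1: current leaves = {3,5,6}. Remove leaf 3 (neighbor: 2).
Step 2: current leaves = {5,6}. Remove leaf 5 (neighbor: 2).
Step 3: current leaves = {2,6}. Remove leaf 2 (neighbor: 1).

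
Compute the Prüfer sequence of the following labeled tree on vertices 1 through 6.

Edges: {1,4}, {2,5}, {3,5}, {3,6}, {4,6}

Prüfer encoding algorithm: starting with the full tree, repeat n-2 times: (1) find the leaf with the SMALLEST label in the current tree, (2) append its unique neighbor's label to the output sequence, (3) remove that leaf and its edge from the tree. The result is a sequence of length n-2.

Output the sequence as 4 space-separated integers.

Step 1: leaves = {1,2}. Remove smallest leaf 1, emit neighbor 4.
Step 2: leaves = {2,4}. Remove smallest leaf 2, emit neighbor 5.
Step 3: leaves = {4,5}. Remove smallest leaf 4, emit neighbor 6.
Step 4: leaves = {5,6}. Remove smallest leaf 5, emit neighbor 3.
Done: 2 vertices remain (3, 6). Sequence = [4 5 6 3]

Answer: 4 5 6 3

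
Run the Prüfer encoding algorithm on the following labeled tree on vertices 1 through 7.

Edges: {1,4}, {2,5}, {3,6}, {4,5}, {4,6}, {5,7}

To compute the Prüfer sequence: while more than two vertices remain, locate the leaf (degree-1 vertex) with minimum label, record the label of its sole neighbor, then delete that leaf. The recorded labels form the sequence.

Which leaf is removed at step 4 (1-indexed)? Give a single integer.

Step 1: current leaves = {1,2,3,7}. Remove leaf 1 (neighbor: 4).
Step 2: current leaves = {2,3,7}. Remove leaf 2 (neighbor: 5).
Step 3: current leaves = {3,7}. Remove leaf 3 (neighbor: 6).
Step 4: current leaves = {6,7}. Remove leaf 6 (neighbor: 4).

Answer: 6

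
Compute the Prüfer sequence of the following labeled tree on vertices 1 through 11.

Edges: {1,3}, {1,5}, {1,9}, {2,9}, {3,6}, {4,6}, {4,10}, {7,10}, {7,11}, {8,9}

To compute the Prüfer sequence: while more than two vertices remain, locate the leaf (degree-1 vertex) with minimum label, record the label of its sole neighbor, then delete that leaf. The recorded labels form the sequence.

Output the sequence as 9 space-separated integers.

Step 1: leaves = {2,5,8,11}. Remove smallest leaf 2, emit neighbor 9.
Step 2: leaves = {5,8,11}. Remove smallest leaf 5, emit neighbor 1.
Step 3: leaves = {8,11}. Remove smallest leaf 8, emit neighbor 9.
Step 4: leaves = {9,11}. Remove smallest leaf 9, emit neighbor 1.
Step 5: leaves = {1,11}. Remove smallest leaf 1, emit neighbor 3.
Step 6: leaves = {3,11}. Remove smallest leaf 3, emit neighbor 6.
Step 7: leaves = {6,11}. Remove smallest leaf 6, emit neighbor 4.
Step 8: leaves = {4,11}. Remove smallest leaf 4, emit neighbor 10.
Step 9: leaves = {10,11}. Remove smallest leaf 10, emit neighbor 7.
Done: 2 vertices remain (7, 11). Sequence = [9 1 9 1 3 6 4 10 7]

Answer: 9 1 9 1 3 6 4 10 7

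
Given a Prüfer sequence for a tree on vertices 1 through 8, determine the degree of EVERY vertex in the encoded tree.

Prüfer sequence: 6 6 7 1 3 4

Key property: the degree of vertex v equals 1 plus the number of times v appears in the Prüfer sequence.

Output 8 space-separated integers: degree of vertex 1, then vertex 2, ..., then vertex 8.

Answer: 2 1 2 2 1 3 2 1

Derivation:
p_1 = 6: count[6] becomes 1
p_2 = 6: count[6] becomes 2
p_3 = 7: count[7] becomes 1
p_4 = 1: count[1] becomes 1
p_5 = 3: count[3] becomes 1
p_6 = 4: count[4] becomes 1
Degrees (1 + count): deg[1]=1+1=2, deg[2]=1+0=1, deg[3]=1+1=2, deg[4]=1+1=2, deg[5]=1+0=1, deg[6]=1+2=3, deg[7]=1+1=2, deg[8]=1+0=1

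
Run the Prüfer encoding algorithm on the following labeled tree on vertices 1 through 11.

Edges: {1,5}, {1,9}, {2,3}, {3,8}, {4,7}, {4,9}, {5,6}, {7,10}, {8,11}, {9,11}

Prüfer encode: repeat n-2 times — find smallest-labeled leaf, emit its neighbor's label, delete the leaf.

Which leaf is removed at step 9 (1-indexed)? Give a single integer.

Step 1: current leaves = {2,6,10}. Remove leaf 2 (neighbor: 3).
Step 2: current leaves = {3,6,10}. Remove leaf 3 (neighbor: 8).
Step 3: current leaves = {6,8,10}. Remove leaf 6 (neighbor: 5).
Step 4: current leaves = {5,8,10}. Remove leaf 5 (neighbor: 1).
Step 5: current leaves = {1,8,10}. Remove leaf 1 (neighbor: 9).
Step 6: current leaves = {8,10}. Remove leaf 8 (neighbor: 11).
Step 7: current leaves = {10,11}. Remove leaf 10 (neighbor: 7).
Step 8: current leaves = {7,11}. Remove leaf 7 (neighbor: 4).
Step 9: current leaves = {4,11}. Remove leaf 4 (neighbor: 9).

Answer: 4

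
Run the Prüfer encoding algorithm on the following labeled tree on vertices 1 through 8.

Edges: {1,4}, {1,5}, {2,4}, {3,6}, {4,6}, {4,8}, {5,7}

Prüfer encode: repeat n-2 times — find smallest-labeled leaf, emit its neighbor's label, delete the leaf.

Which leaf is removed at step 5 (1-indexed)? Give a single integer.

Step 1: current leaves = {2,3,7,8}. Remove leaf 2 (neighbor: 4).
Step 2: current leaves = {3,7,8}. Remove leaf 3 (neighbor: 6).
Step 3: current leaves = {6,7,8}. Remove leaf 6 (neighbor: 4).
Step 4: current leaves = {7,8}. Remove leaf 7 (neighbor: 5).
Step 5: current leaves = {5,8}. Remove leaf 5 (neighbor: 1).

Answer: 5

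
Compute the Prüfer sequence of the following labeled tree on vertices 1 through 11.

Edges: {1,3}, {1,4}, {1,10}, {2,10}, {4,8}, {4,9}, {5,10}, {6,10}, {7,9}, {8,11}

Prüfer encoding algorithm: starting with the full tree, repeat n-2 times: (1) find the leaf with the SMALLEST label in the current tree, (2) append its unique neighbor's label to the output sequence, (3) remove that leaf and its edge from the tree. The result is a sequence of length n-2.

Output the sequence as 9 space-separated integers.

Step 1: leaves = {2,3,5,6,7,11}. Remove smallest leaf 2, emit neighbor 10.
Step 2: leaves = {3,5,6,7,11}. Remove smallest leaf 3, emit neighbor 1.
Step 3: leaves = {5,6,7,11}. Remove smallest leaf 5, emit neighbor 10.
Step 4: leaves = {6,7,11}. Remove smallest leaf 6, emit neighbor 10.
Step 5: leaves = {7,10,11}. Remove smallest leaf 7, emit neighbor 9.
Step 6: leaves = {9,10,11}. Remove smallest leaf 9, emit neighbor 4.
Step 7: leaves = {10,11}. Remove smallest leaf 10, emit neighbor 1.
Step 8: leaves = {1,11}. Remove smallest leaf 1, emit neighbor 4.
Step 9: leaves = {4,11}. Remove smallest leaf 4, emit neighbor 8.
Done: 2 vertices remain (8, 11). Sequence = [10 1 10 10 9 4 1 4 8]

Answer: 10 1 10 10 9 4 1 4 8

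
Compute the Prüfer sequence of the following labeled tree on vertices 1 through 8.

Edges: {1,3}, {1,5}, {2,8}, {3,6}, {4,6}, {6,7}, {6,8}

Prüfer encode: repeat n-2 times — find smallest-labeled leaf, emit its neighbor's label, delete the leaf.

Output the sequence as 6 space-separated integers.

Step 1: leaves = {2,4,5,7}. Remove smallest leaf 2, emit neighbor 8.
Step 2: leaves = {4,5,7,8}. Remove smallest leaf 4, emit neighbor 6.
Step 3: leaves = {5,7,8}. Remove smallest leaf 5, emit neighbor 1.
Step 4: leaves = {1,7,8}. Remove smallest leaf 1, emit neighbor 3.
Step 5: leaves = {3,7,8}. Remove smallest leaf 3, emit neighbor 6.
Step 6: leaves = {7,8}. Remove smallest leaf 7, emit neighbor 6.
Done: 2 vertices remain (6, 8). Sequence = [8 6 1 3 6 6]

Answer: 8 6 1 3 6 6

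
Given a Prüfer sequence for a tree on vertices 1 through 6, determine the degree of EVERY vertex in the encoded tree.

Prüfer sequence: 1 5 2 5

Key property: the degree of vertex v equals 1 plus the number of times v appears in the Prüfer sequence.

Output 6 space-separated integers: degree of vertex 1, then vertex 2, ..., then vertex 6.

Answer: 2 2 1 1 3 1

Derivation:
p_1 = 1: count[1] becomes 1
p_2 = 5: count[5] becomes 1
p_3 = 2: count[2] becomes 1
p_4 = 5: count[5] becomes 2
Degrees (1 + count): deg[1]=1+1=2, deg[2]=1+1=2, deg[3]=1+0=1, deg[4]=1+0=1, deg[5]=1+2=3, deg[6]=1+0=1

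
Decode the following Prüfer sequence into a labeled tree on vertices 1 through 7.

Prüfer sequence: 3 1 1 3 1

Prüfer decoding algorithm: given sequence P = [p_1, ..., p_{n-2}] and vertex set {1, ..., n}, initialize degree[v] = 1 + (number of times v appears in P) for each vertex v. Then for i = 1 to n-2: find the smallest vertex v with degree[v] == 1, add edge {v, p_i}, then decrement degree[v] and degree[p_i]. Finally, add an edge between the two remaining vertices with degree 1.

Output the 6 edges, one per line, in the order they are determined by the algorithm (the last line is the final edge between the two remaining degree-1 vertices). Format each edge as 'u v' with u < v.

Answer: 2 3
1 4
1 5
3 6
1 3
1 7

Derivation:
Initial degrees: {1:4, 2:1, 3:3, 4:1, 5:1, 6:1, 7:1}
Step 1: smallest deg-1 vertex = 2, p_1 = 3. Add edge {2,3}. Now deg[2]=0, deg[3]=2.
Step 2: smallest deg-1 vertex = 4, p_2 = 1. Add edge {1,4}. Now deg[4]=0, deg[1]=3.
Step 3: smallest deg-1 vertex = 5, p_3 = 1. Add edge {1,5}. Now deg[5]=0, deg[1]=2.
Step 4: smallest deg-1 vertex = 6, p_4 = 3. Add edge {3,6}. Now deg[6]=0, deg[3]=1.
Step 5: smallest deg-1 vertex = 3, p_5 = 1. Add edge {1,3}. Now deg[3]=0, deg[1]=1.
Final: two remaining deg-1 vertices are 1, 7. Add edge {1,7}.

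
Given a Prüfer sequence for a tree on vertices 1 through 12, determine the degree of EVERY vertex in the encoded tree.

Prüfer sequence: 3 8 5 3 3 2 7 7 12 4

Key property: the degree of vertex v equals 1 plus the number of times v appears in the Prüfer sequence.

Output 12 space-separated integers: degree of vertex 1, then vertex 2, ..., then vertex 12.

Answer: 1 2 4 2 2 1 3 2 1 1 1 2

Derivation:
p_1 = 3: count[3] becomes 1
p_2 = 8: count[8] becomes 1
p_3 = 5: count[5] becomes 1
p_4 = 3: count[3] becomes 2
p_5 = 3: count[3] becomes 3
p_6 = 2: count[2] becomes 1
p_7 = 7: count[7] becomes 1
p_8 = 7: count[7] becomes 2
p_9 = 12: count[12] becomes 1
p_10 = 4: count[4] becomes 1
Degrees (1 + count): deg[1]=1+0=1, deg[2]=1+1=2, deg[3]=1+3=4, deg[4]=1+1=2, deg[5]=1+1=2, deg[6]=1+0=1, deg[7]=1+2=3, deg[8]=1+1=2, deg[9]=1+0=1, deg[10]=1+0=1, deg[11]=1+0=1, deg[12]=1+1=2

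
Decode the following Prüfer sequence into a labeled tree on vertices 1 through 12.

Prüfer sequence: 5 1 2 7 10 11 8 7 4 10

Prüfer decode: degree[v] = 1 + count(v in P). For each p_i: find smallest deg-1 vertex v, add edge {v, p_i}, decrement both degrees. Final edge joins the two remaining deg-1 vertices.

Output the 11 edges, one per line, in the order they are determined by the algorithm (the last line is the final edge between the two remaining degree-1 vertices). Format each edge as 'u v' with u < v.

Initial degrees: {1:2, 2:2, 3:1, 4:2, 5:2, 6:1, 7:3, 8:2, 9:1, 10:3, 11:2, 12:1}
Step 1: smallest deg-1 vertex = 3, p_1 = 5. Add edge {3,5}. Now deg[3]=0, deg[5]=1.
Step 2: smallest deg-1 vertex = 5, p_2 = 1. Add edge {1,5}. Now deg[5]=0, deg[1]=1.
Step 3: smallest deg-1 vertex = 1, p_3 = 2. Add edge {1,2}. Now deg[1]=0, deg[2]=1.
Step 4: smallest deg-1 vertex = 2, p_4 = 7. Add edge {2,7}. Now deg[2]=0, deg[7]=2.
Step 5: smallest deg-1 vertex = 6, p_5 = 10. Add edge {6,10}. Now deg[6]=0, deg[10]=2.
Step 6: smallest deg-1 vertex = 9, p_6 = 11. Add edge {9,11}. Now deg[9]=0, deg[11]=1.
Step 7: smallest deg-1 vertex = 11, p_7 = 8. Add edge {8,11}. Now deg[11]=0, deg[8]=1.
Step 8: smallest deg-1 vertex = 8, p_8 = 7. Add edge {7,8}. Now deg[8]=0, deg[7]=1.
Step 9: smallest deg-1 vertex = 7, p_9 = 4. Add edge {4,7}. Now deg[7]=0, deg[4]=1.
Step 10: smallest deg-1 vertex = 4, p_10 = 10. Add edge {4,10}. Now deg[4]=0, deg[10]=1.
Final: two remaining deg-1 vertices are 10, 12. Add edge {10,12}.

Answer: 3 5
1 5
1 2
2 7
6 10
9 11
8 11
7 8
4 7
4 10
10 12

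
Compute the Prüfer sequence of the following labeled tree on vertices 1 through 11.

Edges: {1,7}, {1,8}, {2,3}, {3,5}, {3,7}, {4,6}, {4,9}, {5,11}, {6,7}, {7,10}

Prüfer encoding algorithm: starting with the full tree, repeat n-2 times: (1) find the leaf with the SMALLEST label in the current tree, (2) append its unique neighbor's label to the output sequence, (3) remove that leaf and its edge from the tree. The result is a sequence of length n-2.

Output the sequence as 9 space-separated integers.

Step 1: leaves = {2,8,9,10,11}. Remove smallest leaf 2, emit neighbor 3.
Step 2: leaves = {8,9,10,11}. Remove smallest leaf 8, emit neighbor 1.
Step 3: leaves = {1,9,10,11}. Remove smallest leaf 1, emit neighbor 7.
Step 4: leaves = {9,10,11}. Remove smallest leaf 9, emit neighbor 4.
Step 5: leaves = {4,10,11}. Remove smallest leaf 4, emit neighbor 6.
Step 6: leaves = {6,10,11}. Remove smallest leaf 6, emit neighbor 7.
Step 7: leaves = {10,11}. Remove smallest leaf 10, emit neighbor 7.
Step 8: leaves = {7,11}. Remove smallest leaf 7, emit neighbor 3.
Step 9: leaves = {3,11}. Remove smallest leaf 3, emit neighbor 5.
Done: 2 vertices remain (5, 11). Sequence = [3 1 7 4 6 7 7 3 5]

Answer: 3 1 7 4 6 7 7 3 5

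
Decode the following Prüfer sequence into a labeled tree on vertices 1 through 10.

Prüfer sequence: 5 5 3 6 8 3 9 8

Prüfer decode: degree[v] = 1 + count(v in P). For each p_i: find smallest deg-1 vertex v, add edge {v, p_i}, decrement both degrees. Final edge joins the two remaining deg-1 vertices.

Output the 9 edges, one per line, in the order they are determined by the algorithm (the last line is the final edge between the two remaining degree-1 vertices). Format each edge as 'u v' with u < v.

Answer: 1 5
2 5
3 4
5 6
6 8
3 7
3 9
8 9
8 10

Derivation:
Initial degrees: {1:1, 2:1, 3:3, 4:1, 5:3, 6:2, 7:1, 8:3, 9:2, 10:1}
Step 1: smallest deg-1 vertex = 1, p_1 = 5. Add edge {1,5}. Now deg[1]=0, deg[5]=2.
Step 2: smallest deg-1 vertex = 2, p_2 = 5. Add edge {2,5}. Now deg[2]=0, deg[5]=1.
Step 3: smallest deg-1 vertex = 4, p_3 = 3. Add edge {3,4}. Now deg[4]=0, deg[3]=2.
Step 4: smallest deg-1 vertex = 5, p_4 = 6. Add edge {5,6}. Now deg[5]=0, deg[6]=1.
Step 5: smallest deg-1 vertex = 6, p_5 = 8. Add edge {6,8}. Now deg[6]=0, deg[8]=2.
Step 6: smallest deg-1 vertex = 7, p_6 = 3. Add edge {3,7}. Now deg[7]=0, deg[3]=1.
Step 7: smallest deg-1 vertex = 3, p_7 = 9. Add edge {3,9}. Now deg[3]=0, deg[9]=1.
Step 8: smallest deg-1 vertex = 9, p_8 = 8. Add edge {8,9}. Now deg[9]=0, deg[8]=1.
Final: two remaining deg-1 vertices are 8, 10. Add edge {8,10}.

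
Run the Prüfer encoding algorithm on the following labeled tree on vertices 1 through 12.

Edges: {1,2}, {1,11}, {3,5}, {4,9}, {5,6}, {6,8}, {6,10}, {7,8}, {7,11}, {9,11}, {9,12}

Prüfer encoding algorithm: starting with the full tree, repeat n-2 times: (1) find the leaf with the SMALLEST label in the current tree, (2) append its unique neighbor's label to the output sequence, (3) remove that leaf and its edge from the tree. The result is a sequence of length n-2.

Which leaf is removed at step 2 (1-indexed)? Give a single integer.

Step 1: current leaves = {2,3,4,10,12}. Remove leaf 2 (neighbor: 1).
Step 2: current leaves = {1,3,4,10,12}. Remove leaf 1 (neighbor: 11).

Answer: 1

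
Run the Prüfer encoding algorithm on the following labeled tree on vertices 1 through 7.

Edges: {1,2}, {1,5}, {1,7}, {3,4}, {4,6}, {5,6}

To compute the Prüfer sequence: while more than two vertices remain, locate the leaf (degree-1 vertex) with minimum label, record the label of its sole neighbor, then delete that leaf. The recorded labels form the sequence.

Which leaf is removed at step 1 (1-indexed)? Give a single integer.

Step 1: current leaves = {2,3,7}. Remove leaf 2 (neighbor: 1).

Answer: 2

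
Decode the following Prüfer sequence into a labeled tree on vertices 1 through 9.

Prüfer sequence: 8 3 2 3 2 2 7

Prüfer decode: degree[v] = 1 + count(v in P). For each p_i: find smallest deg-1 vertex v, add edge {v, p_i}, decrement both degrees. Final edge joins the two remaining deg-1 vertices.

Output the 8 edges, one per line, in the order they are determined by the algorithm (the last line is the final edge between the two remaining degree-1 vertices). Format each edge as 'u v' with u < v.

Initial degrees: {1:1, 2:4, 3:3, 4:1, 5:1, 6:1, 7:2, 8:2, 9:1}
Step 1: smallest deg-1 vertex = 1, p_1 = 8. Add edge {1,8}. Now deg[1]=0, deg[8]=1.
Step 2: smallest deg-1 vertex = 4, p_2 = 3. Add edge {3,4}. Now deg[4]=0, deg[3]=2.
Step 3: smallest deg-1 vertex = 5, p_3 = 2. Add edge {2,5}. Now deg[5]=0, deg[2]=3.
Step 4: smallest deg-1 vertex = 6, p_4 = 3. Add edge {3,6}. Now deg[6]=0, deg[3]=1.
Step 5: smallest deg-1 vertex = 3, p_5 = 2. Add edge {2,3}. Now deg[3]=0, deg[2]=2.
Step 6: smallest deg-1 vertex = 8, p_6 = 2. Add edge {2,8}. Now deg[8]=0, deg[2]=1.
Step 7: smallest deg-1 vertex = 2, p_7 = 7. Add edge {2,7}. Now deg[2]=0, deg[7]=1.
Final: two remaining deg-1 vertices are 7, 9. Add edge {7,9}.

Answer: 1 8
3 4
2 5
3 6
2 3
2 8
2 7
7 9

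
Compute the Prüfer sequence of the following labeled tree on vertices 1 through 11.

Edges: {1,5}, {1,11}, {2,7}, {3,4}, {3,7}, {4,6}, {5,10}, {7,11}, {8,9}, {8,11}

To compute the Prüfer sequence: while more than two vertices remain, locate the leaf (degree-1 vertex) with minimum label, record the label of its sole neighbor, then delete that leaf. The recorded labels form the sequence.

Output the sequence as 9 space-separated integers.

Step 1: leaves = {2,6,9,10}. Remove smallest leaf 2, emit neighbor 7.
Step 2: leaves = {6,9,10}. Remove smallest leaf 6, emit neighbor 4.
Step 3: leaves = {4,9,10}. Remove smallest leaf 4, emit neighbor 3.
Step 4: leaves = {3,9,10}. Remove smallest leaf 3, emit neighbor 7.
Step 5: leaves = {7,9,10}. Remove smallest leaf 7, emit neighbor 11.
Step 6: leaves = {9,10}. Remove smallest leaf 9, emit neighbor 8.
Step 7: leaves = {8,10}. Remove smallest leaf 8, emit neighbor 11.
Step 8: leaves = {10,11}. Remove smallest leaf 10, emit neighbor 5.
Step 9: leaves = {5,11}. Remove smallest leaf 5, emit neighbor 1.
Done: 2 vertices remain (1, 11). Sequence = [7 4 3 7 11 8 11 5 1]

Answer: 7 4 3 7 11 8 11 5 1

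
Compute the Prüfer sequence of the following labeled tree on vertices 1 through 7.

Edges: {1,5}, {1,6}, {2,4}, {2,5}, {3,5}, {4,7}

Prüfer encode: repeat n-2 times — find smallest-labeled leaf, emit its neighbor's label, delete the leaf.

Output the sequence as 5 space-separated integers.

Answer: 5 1 5 2 4

Derivation:
Step 1: leaves = {3,6,7}. Remove smallest leaf 3, emit neighbor 5.
Step 2: leaves = {6,7}. Remove smallest leaf 6, emit neighbor 1.
Step 3: leaves = {1,7}. Remove smallest leaf 1, emit neighbor 5.
Step 4: leaves = {5,7}. Remove smallest leaf 5, emit neighbor 2.
Step 5: leaves = {2,7}. Remove smallest leaf 2, emit neighbor 4.
Done: 2 vertices remain (4, 7). Sequence = [5 1 5 2 4]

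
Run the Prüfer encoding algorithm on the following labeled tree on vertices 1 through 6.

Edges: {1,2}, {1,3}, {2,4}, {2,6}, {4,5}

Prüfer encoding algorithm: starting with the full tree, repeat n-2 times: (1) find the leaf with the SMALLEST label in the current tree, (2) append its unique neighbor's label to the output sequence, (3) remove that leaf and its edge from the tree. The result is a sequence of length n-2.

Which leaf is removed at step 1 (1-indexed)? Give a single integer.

Step 1: current leaves = {3,5,6}. Remove leaf 3 (neighbor: 1).

Answer: 3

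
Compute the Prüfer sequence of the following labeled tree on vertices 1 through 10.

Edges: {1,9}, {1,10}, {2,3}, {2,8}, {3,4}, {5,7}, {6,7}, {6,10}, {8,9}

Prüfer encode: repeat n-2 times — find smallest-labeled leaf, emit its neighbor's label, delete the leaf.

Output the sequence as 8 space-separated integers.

Answer: 3 2 8 7 6 10 9 1

Derivation:
Step 1: leaves = {4,5}. Remove smallest leaf 4, emit neighbor 3.
Step 2: leaves = {3,5}. Remove smallest leaf 3, emit neighbor 2.
Step 3: leaves = {2,5}. Remove smallest leaf 2, emit neighbor 8.
Step 4: leaves = {5,8}. Remove smallest leaf 5, emit neighbor 7.
Step 5: leaves = {7,8}. Remove smallest leaf 7, emit neighbor 6.
Step 6: leaves = {6,8}. Remove smallest leaf 6, emit neighbor 10.
Step 7: leaves = {8,10}. Remove smallest leaf 8, emit neighbor 9.
Step 8: leaves = {9,10}. Remove smallest leaf 9, emit neighbor 1.
Done: 2 vertices remain (1, 10). Sequence = [3 2 8 7 6 10 9 1]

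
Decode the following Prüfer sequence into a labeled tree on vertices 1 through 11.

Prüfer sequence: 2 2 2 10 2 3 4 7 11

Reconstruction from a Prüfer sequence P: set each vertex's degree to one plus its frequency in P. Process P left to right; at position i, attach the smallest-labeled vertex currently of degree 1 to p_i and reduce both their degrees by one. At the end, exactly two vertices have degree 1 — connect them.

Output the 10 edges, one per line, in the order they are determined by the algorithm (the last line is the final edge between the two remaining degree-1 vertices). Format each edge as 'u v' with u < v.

Answer: 1 2
2 5
2 6
8 10
2 9
2 3
3 4
4 7
7 11
10 11

Derivation:
Initial degrees: {1:1, 2:5, 3:2, 4:2, 5:1, 6:1, 7:2, 8:1, 9:1, 10:2, 11:2}
Step 1: smallest deg-1 vertex = 1, p_1 = 2. Add edge {1,2}. Now deg[1]=0, deg[2]=4.
Step 2: smallest deg-1 vertex = 5, p_2 = 2. Add edge {2,5}. Now deg[5]=0, deg[2]=3.
Step 3: smallest deg-1 vertex = 6, p_3 = 2. Add edge {2,6}. Now deg[6]=0, deg[2]=2.
Step 4: smallest deg-1 vertex = 8, p_4 = 10. Add edge {8,10}. Now deg[8]=0, deg[10]=1.
Step 5: smallest deg-1 vertex = 9, p_5 = 2. Add edge {2,9}. Now deg[9]=0, deg[2]=1.
Step 6: smallest deg-1 vertex = 2, p_6 = 3. Add edge {2,3}. Now deg[2]=0, deg[3]=1.
Step 7: smallest deg-1 vertex = 3, p_7 = 4. Add edge {3,4}. Now deg[3]=0, deg[4]=1.
Step 8: smallest deg-1 vertex = 4, p_8 = 7. Add edge {4,7}. Now deg[4]=0, deg[7]=1.
Step 9: smallest deg-1 vertex = 7, p_9 = 11. Add edge {7,11}. Now deg[7]=0, deg[11]=1.
Final: two remaining deg-1 vertices are 10, 11. Add edge {10,11}.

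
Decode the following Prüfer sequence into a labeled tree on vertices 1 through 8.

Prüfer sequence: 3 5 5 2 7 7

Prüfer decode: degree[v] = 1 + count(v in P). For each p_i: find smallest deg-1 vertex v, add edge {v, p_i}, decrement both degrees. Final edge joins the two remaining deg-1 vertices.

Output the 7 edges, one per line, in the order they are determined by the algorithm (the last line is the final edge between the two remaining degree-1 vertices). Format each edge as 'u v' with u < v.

Answer: 1 3
3 5
4 5
2 5
2 7
6 7
7 8

Derivation:
Initial degrees: {1:1, 2:2, 3:2, 4:1, 5:3, 6:1, 7:3, 8:1}
Step 1: smallest deg-1 vertex = 1, p_1 = 3. Add edge {1,3}. Now deg[1]=0, deg[3]=1.
Step 2: smallest deg-1 vertex = 3, p_2 = 5. Add edge {3,5}. Now deg[3]=0, deg[5]=2.
Step 3: smallest deg-1 vertex = 4, p_3 = 5. Add edge {4,5}. Now deg[4]=0, deg[5]=1.
Step 4: smallest deg-1 vertex = 5, p_4 = 2. Add edge {2,5}. Now deg[5]=0, deg[2]=1.
Step 5: smallest deg-1 vertex = 2, p_5 = 7. Add edge {2,7}. Now deg[2]=0, deg[7]=2.
Step 6: smallest deg-1 vertex = 6, p_6 = 7. Add edge {6,7}. Now deg[6]=0, deg[7]=1.
Final: two remaining deg-1 vertices are 7, 8. Add edge {7,8}.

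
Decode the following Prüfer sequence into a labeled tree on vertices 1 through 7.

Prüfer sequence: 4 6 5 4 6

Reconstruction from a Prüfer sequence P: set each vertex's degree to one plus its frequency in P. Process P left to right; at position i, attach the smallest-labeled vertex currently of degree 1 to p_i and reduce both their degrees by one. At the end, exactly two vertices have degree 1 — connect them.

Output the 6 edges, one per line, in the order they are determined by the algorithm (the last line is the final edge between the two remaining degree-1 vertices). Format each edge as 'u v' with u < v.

Initial degrees: {1:1, 2:1, 3:1, 4:3, 5:2, 6:3, 7:1}
Step 1: smallest deg-1 vertex = 1, p_1 = 4. Add edge {1,4}. Now deg[1]=0, deg[4]=2.
Step 2: smallest deg-1 vertex = 2, p_2 = 6. Add edge {2,6}. Now deg[2]=0, deg[6]=2.
Step 3: smallest deg-1 vertex = 3, p_3 = 5. Add edge {3,5}. Now deg[3]=0, deg[5]=1.
Step 4: smallest deg-1 vertex = 5, p_4 = 4. Add edge {4,5}. Now deg[5]=0, deg[4]=1.
Step 5: smallest deg-1 vertex = 4, p_5 = 6. Add edge {4,6}. Now deg[4]=0, deg[6]=1.
Final: two remaining deg-1 vertices are 6, 7. Add edge {6,7}.

Answer: 1 4
2 6
3 5
4 5
4 6
6 7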